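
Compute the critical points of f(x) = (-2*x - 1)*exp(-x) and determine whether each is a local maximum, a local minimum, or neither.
f'(x) = (2*x - 1)*exp(-x)

Solve f'(x) = 0:
  f'(x) = (2*x - 1)·exp(-x) and exp(-x) > 0 for every x, so f'(x) = 0 ⇔ 2*x - 1 = 0.
  2*x - 1 = 0.
  ⇒ x = 1/2

f''(x) = (3 - 2*x)*exp(-x)
Second-derivative test at each critical point:
  f''(1/2) = 1.2131 > 0 → local minimum

Critical points: x = 1/2 (local minimum)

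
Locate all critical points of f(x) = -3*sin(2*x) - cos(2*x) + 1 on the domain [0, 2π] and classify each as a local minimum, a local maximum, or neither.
f'(x) = 2*sin(2*x) - 6*cos(2*x)

Solve f'(x) = 0 on [0, 2π]:
  f'(x) = 0 ⇔ -3*cos(2*x) = -sin(2*x) ⇔ tan(2*x) = 3, i.e. 2*x = arctan(3) + nπ; keep the solutions lying in [0, 2π].
  ⇒ x = atan(3)/2 ≈ 0.6245, atan(3)/2 + pi/2 ≈ 2.1953, atan(3)/2 + pi ≈ 3.7661, atan(3)/2 + 3*pi/2 ≈ 5.3369

f''(x) = 12*sin(2*x) + 4*cos(2*x)
Second-derivative test at each critical point:
  f''(0.6245) = 12.6491 > 0 → local minimum
  f''(2.1953) = -12.6491 < 0 → local maximum
  f''(3.7661) = 12.6491 > 0 → local minimum
  f''(5.3369) = -12.6491 < 0 → local maximum

Critical points: x = atan(3)/2 ≈ 0.6245 (local minimum); x = atan(3)/2 + pi/2 ≈ 2.1953 (local maximum); x = atan(3)/2 + pi ≈ 3.7661 (local minimum); x = atan(3)/2 + 3*pi/2 ≈ 5.3369 (local maximum)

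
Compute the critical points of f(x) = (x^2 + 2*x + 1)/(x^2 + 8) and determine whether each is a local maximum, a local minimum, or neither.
f'(x) = 2*(-x^2 + 7*x + 8)/(x^4 + 16*x^2 + 64)

Solve f'(x) = 0:
  f'(x) = -2*(x - 8)*(x + 1)/(x^2 + 8)^2; the denominator is positive wherever f is defined, so f'(x) = 0 ⇔ -2*x^2 + 14*x + 16 = 0.
  Factor: -2*x^2 + 14*x + 16 = -2*(x - 8)*(x + 1) = 0.
  ⇒ x = -1, 8

f''(x) = 2*(2*x^3 - 21*x^2 - 48*x + 56)/(x^6 + 24*x^4 + 192*x^2 + 512)
Second-derivative test at each critical point:
  f''(-1) = 2/9 > 0 → local minimum
  f''(8) = -1/288 < 0 → local maximum

Critical points: x = -1 (local minimum); x = 8 (local maximum)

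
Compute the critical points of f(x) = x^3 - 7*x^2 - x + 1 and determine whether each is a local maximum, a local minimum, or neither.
f'(x) = 3*x^2 - 14*x - 1

Solve f'(x) = 0:
  3*x^2 - 14*x - 1 = 0 has no rational roots; quadratic formula: x = (14 ± √208)/6.
  ⇒ x = 7/3 - 2*sqrt(13)/3 ≈ -0.0704, 7/3 + 2*sqrt(13)/3 ≈ 4.7370

f''(x) = 6*x - 14
Second-derivative test at each critical point:
  f''(-0.0704) = -14.4222 < 0 → local maximum
  f''(4.7370) = 14.4222 > 0 → local minimum

Critical points: x = 7/3 - 2*sqrt(13)/3 ≈ -0.0704 (local maximum); x = 7/3 + 2*sqrt(13)/3 ≈ 4.7370 (local minimum)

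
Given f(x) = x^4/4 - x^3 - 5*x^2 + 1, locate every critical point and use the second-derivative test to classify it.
f'(x) = x*(x^2 - 3*x - 10)

Solve f'(x) = 0:
  Factor: x^3 - 3*x^2 - 10*x = x*(x - 5)*(x + 2) = 0.
  ⇒ x = -2, 0, 5

f''(x) = 3*x^2 - 6*x - 10
Second-derivative test at each critical point:
  f''(-2) = 14 > 0 → local minimum
  f''(0) = -10 < 0 → local maximum
  f''(5) = 35 > 0 → local minimum

Critical points: x = -2 (local minimum); x = 0 (local maximum); x = 5 (local minimum)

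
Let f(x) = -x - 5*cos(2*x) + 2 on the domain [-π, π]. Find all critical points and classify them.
f'(x) = 10*sin(2*x) - 1

Solve f'(x) = 0 on [-π, π]:
  f'(x) = 0 ⇔ sin(2*x) = 1/10, i.e. 2*x = arcsin(1/10) + 2nπ or 2*x = π − arcsin(1/10) + 2nπ; keep the solutions lying in [-π, π].
  ⇒ x = -pi + asin(1/10)/2 ≈ -3.0915, -pi/2 - asin(1/10)/2 ≈ -1.6209, asin(1/10)/2 ≈ 0.0501, -asin(1/10)/2 + pi/2 ≈ 1.5207

f''(x) = 20*cos(2*x)
Second-derivative test at each critical point:
  f''(-3.0915) = 19.8997 > 0 → local minimum
  f''(-1.6209) = -19.8997 < 0 → local maximum
  f''(0.0501) = 19.8997 > 0 → local minimum
  f''(1.5207) = -19.8997 < 0 → local maximum

Critical points: x = -pi + asin(1/10)/2 ≈ -3.0915 (local minimum); x = -pi/2 - asin(1/10)/2 ≈ -1.6209 (local maximum); x = asin(1/10)/2 ≈ 0.0501 (local minimum); x = -asin(1/10)/2 + pi/2 ≈ 1.5207 (local maximum)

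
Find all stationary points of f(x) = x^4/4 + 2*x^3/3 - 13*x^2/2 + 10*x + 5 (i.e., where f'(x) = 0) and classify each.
f'(x) = x^3 + 2*x^2 - 13*x + 10

Solve f'(x) = 0:
  Factor: x^3 + 2*x^2 - 13*x + 10 = (x - 2)*(x - 1)*(x + 5) = 0.
  ⇒ x = -5, 1, 2

f''(x) = 3*x^2 + 4*x - 13
Second-derivative test at each critical point:
  f''(-5) = 42 > 0 → local minimum
  f''(1) = -6 < 0 → local maximum
  f''(2) = 7 > 0 → local minimum

Critical points: x = -5 (local minimum); x = 1 (local maximum); x = 2 (local minimum)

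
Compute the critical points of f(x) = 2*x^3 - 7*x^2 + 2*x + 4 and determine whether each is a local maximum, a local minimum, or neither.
f'(x) = 6*x^2 - 14*x + 2

Solve f'(x) = 0:
  Factor: 6*x^2 - 14*x + 2 = 2*(3*x^2 - 7*x + 1); 3*x^2 - 7*x + 1 = 0 has no rational roots; quadratic formula: x = (7 ± √37)/6.
  ⇒ x = 7/6 - sqrt(37)/6 ≈ 0.1529, sqrt(37)/6 + 7/6 ≈ 2.1805

f''(x) = 12*x - 14
Second-derivative test at each critical point:
  f''(0.1529) = -12.1655 < 0 → local maximum
  f''(2.1805) = 12.1655 > 0 → local minimum

Critical points: x = 7/6 - sqrt(37)/6 ≈ 0.1529 (local maximum); x = sqrt(37)/6 + 7/6 ≈ 2.1805 (local minimum)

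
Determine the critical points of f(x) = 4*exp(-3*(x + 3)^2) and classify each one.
f'(x) = 24*(-x - 3)*exp(-3*(x + 3)^2)

Solve f'(x) = 0:
  f'(x) = (-24*x - 72)·exp(-3*(x + 3)^2) and exp(-3*(x + 3)^2) > 0 for every x, so f'(x) = 0 ⇔ -24*x - 72 = 0.
  Factor: -24*x - 72 = -24*(x + 3) = 0.
  ⇒ x = -3

f''(x) = 24*(6*(x + 3)^2 - 1)*exp(-3*(x + 3)^2)
Second-derivative test at each critical point:
  f''(-3) = -24 < 0 → local maximum

Critical points: x = -3 (local maximum)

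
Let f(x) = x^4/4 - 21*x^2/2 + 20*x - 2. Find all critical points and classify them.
f'(x) = x^3 - 21*x + 20

Solve f'(x) = 0:
  Factor: x^3 - 21*x + 20 = (x - 4)*(x - 1)*(x + 5) = 0.
  ⇒ x = -5, 1, 4

f''(x) = 3*x^2 - 21
Second-derivative test at each critical point:
  f''(-5) = 54 > 0 → local minimum
  f''(1) = -18 < 0 → local maximum
  f''(4) = 27 > 0 → local minimum

Critical points: x = -5 (local minimum); x = 1 (local maximum); x = 4 (local minimum)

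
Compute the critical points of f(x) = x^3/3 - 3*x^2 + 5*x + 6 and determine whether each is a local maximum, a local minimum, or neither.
f'(x) = x^2 - 6*x + 5

Solve f'(x) = 0:
  Factor: x^2 - 6*x + 5 = (x - 5)*(x - 1) = 0.
  ⇒ x = 1, 5

f''(x) = 2*x - 6
Second-derivative test at each critical point:
  f''(1) = -4 < 0 → local maximum
  f''(5) = 4 > 0 → local minimum

Critical points: x = 1 (local maximum); x = 5 (local minimum)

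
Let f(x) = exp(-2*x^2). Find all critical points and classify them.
f'(x) = -4*x*exp(-2*x^2)

Solve f'(x) = 0:
  f'(x) = (-4*x)·exp(-2*x^2) and exp(-2*x^2) > 0 for every x, so f'(x) = 0 ⇔ -4*x = 0.
  -4*x = 0.
  ⇒ x = 0

f''(x) = 4*(4*x^2 - 1)*exp(-2*x^2)
Second-derivative test at each critical point:
  f''(0) = -4 < 0 → local maximum

Critical points: x = 0 (local maximum)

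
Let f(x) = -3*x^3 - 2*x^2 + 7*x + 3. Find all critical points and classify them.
f'(x) = -9*x^2 - 4*x + 7

Solve f'(x) = 0:
  9*x^2 + 4*x - 7 = 0 has no rational roots; quadratic formula: x = (-4 ± √268)/18.
  ⇒ x = -sqrt(67)/9 - 2/9 ≈ -1.1317, -2/9 + sqrt(67)/9 ≈ 0.6873

f''(x) = -18*x - 4
Second-derivative test at each critical point:
  f''(-1.1317) = 16.3707 > 0 → local minimum
  f''(0.6873) = -16.3707 < 0 → local maximum

Critical points: x = -sqrt(67)/9 - 2/9 ≈ -1.1317 (local minimum); x = -2/9 + sqrt(67)/9 ≈ 0.6873 (local maximum)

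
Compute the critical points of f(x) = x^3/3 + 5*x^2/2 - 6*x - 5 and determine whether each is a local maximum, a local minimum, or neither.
f'(x) = x^2 + 5*x - 6

Solve f'(x) = 0:
  Factor: x^2 + 5*x - 6 = (x - 1)*(x + 6) = 0.
  ⇒ x = -6, 1

f''(x) = 2*x + 5
Second-derivative test at each critical point:
  f''(-6) = -7 < 0 → local maximum
  f''(1) = 7 > 0 → local minimum

Critical points: x = -6 (local maximum); x = 1 (local minimum)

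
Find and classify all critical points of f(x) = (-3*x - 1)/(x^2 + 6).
f'(x) = (3*x^2 + 2*x - 18)/(x^4 + 12*x^2 + 36)

Solve f'(x) = 0:
  f'(x) = (3*x^2 + 2*x - 18)/(x^2 + 6)^2; the denominator is positive wherever f is defined, so f'(x) = 0 ⇔ 3*x^2 + 2*x - 18 = 0.
  3*x^2 + 2*x - 18 = 0 has no rational roots; quadratic formula: x = (-2 ± √220)/6.
  ⇒ x = -sqrt(55)/3 - 1/3 ≈ -2.8054, -1/3 + sqrt(55)/3 ≈ 2.1387

f''(x) = 2*(-4*x^2*(3*x + 1) + (9*x + 1)*(x^2 + 6))/(x^2 + 6)^3
Second-derivative test at each critical point:
  f''(-2.8054) = -0.0771 < 0 → local maximum
  f''(2.1387) = 0.1327 > 0 → local minimum

Critical points: x = -sqrt(55)/3 - 1/3 ≈ -2.8054 (local maximum); x = -1/3 + sqrt(55)/3 ≈ 2.1387 (local minimum)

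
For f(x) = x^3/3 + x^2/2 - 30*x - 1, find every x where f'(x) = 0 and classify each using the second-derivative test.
f'(x) = x^2 + x - 30

Solve f'(x) = 0:
  Factor: x^2 + x - 30 = (x - 5)*(x + 6) = 0.
  ⇒ x = -6, 5

f''(x) = 2*x + 1
Second-derivative test at each critical point:
  f''(-6) = -11 < 0 → local maximum
  f''(5) = 11 > 0 → local minimum

Critical points: x = -6 (local maximum); x = 5 (local minimum)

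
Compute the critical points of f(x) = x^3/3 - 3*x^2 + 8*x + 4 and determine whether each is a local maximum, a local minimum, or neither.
f'(x) = x^2 - 6*x + 8

Solve f'(x) = 0:
  Factor: x^2 - 6*x + 8 = (x - 4)*(x - 2) = 0.
  ⇒ x = 2, 4

f''(x) = 2*x - 6
Second-derivative test at each critical point:
  f''(2) = -2 < 0 → local maximum
  f''(4) = 2 > 0 → local minimum

Critical points: x = 2 (local maximum); x = 4 (local minimum)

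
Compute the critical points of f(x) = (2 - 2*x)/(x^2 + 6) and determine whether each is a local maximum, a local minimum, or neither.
f'(x) = 2*(-x^2 + 2*x*(x - 1) - 6)/(x^2 + 6)^2

Solve f'(x) = 0:
  f'(x) = 2*(x^2 - 2*x - 6)/(x^2 + 6)^2; the denominator is positive wherever f is defined, so f'(x) = 0 ⇔ 2*x^2 - 4*x - 12 = 0.
  Factor: 2*x^2 - 4*x - 12 = 2*(x^2 - 2*x - 6); x^2 - 2*x - 6 = 0 has no rational roots; quadratic formula: x = (2 ± √28)/2.
  ⇒ x = 1 - sqrt(7) ≈ -1.6458, 1 + sqrt(7) ≈ 3.6458

f''(x) = 4*(4*x^2*(1 - x) + (3*x - 1)*(x^2 + 6))/(x^2 + 6)^3
Second-derivative test at each critical point:
  f''(-1.6458) = -0.1395 < 0 → local maximum
  f''(3.6458) = 0.0284 > 0 → local minimum

Critical points: x = 1 - sqrt(7) ≈ -1.6458 (local maximum); x = 1 + sqrt(7) ≈ 3.6458 (local minimum)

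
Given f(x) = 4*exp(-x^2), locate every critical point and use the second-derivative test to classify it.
f'(x) = -8*x*exp(-x^2)

Solve f'(x) = 0:
  f'(x) = (-8*x)·exp(-x^2) and exp(-x^2) > 0 for every x, so f'(x) = 0 ⇔ -8*x = 0.
  -8*x = 0.
  ⇒ x = 0

f''(x) = 8*(2*x^2 - 1)*exp(-x^2)
Second-derivative test at each critical point:
  f''(0) = -8 < 0 → local maximum

Critical points: x = 0 (local maximum)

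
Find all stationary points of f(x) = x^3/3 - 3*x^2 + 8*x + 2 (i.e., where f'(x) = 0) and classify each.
f'(x) = x^2 - 6*x + 8

Solve f'(x) = 0:
  Factor: x^2 - 6*x + 8 = (x - 4)*(x - 2) = 0.
  ⇒ x = 2, 4

f''(x) = 2*x - 6
Second-derivative test at each critical point:
  f''(2) = -2 < 0 → local maximum
  f''(4) = 2 > 0 → local minimum

Critical points: x = 2 (local maximum); x = 4 (local minimum)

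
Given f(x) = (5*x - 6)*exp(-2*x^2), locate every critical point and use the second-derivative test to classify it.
f'(x) = (-4*x*(5*x - 6) + 5)*exp(-2*x^2)

Solve f'(x) = 0:
  f'(x) = (-20*x^2 + 24*x + 5)·exp(-2*x^2) and exp(-2*x^2) > 0 for every x, so f'(x) = 0 ⇔ -20*x^2 + 24*x + 5 = 0.
  20*x^2 - 24*x - 5 = 0 has no rational roots; quadratic formula: x = (24 ± √976)/40.
  ⇒ x = 3/5 - sqrt(61)/10 ≈ -0.1810, 3/5 + sqrt(61)/10 ≈ 1.3810

f''(x) = 4*(4*x^2*(5*x - 6) - 15*x + 6)*exp(-2*x^2)
Second-derivative test at each critical point:
  f''(-0.1810) = 29.2591 > 0 → local minimum
  f''(1.3810) = -0.6889 < 0 → local maximum

Critical points: x = 3/5 - sqrt(61)/10 ≈ -0.1810 (local minimum); x = 3/5 + sqrt(61)/10 ≈ 1.3810 (local maximum)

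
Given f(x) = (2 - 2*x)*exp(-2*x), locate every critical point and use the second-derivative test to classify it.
f'(x) = 2*(2*x - 3)*exp(-2*x)

Solve f'(x) = 0:
  f'(x) = (4*x - 6)·exp(-2*x) and exp(-2*x) > 0 for every x, so f'(x) = 0 ⇔ 4*x - 6 = 0.
  Factor: 4*x - 6 = 2*(2*x - 3) = 0.
  ⇒ x = 3/2

f''(x) = 8*(2 - x)*exp(-2*x)
Second-derivative test at each critical point:
  f''(3/2) = 0.1991 > 0 → local minimum

Critical points: x = 3/2 (local minimum)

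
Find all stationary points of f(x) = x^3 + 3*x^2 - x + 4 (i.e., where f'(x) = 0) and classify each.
f'(x) = 3*x^2 + 6*x - 1

Solve f'(x) = 0:
  3*x^2 + 6*x - 1 = 0 has no rational roots; quadratic formula: x = (-6 ± √48)/6.
  ⇒ x = -2*sqrt(3)/3 - 1 ≈ -2.1547, -1 + 2*sqrt(3)/3 ≈ 0.1547

f''(x) = 6*x + 6
Second-derivative test at each critical point:
  f''(-2.1547) = -6.9282 < 0 → local maximum
  f''(0.1547) = 6.9282 > 0 → local minimum

Critical points: x = -2*sqrt(3)/3 - 1 ≈ -2.1547 (local maximum); x = -1 + 2*sqrt(3)/3 ≈ 0.1547 (local minimum)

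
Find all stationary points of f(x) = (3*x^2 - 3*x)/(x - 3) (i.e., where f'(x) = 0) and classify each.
f'(x) = 3*(x^2 - 6*x + 3)/(x^2 - 6*x + 9)

Solve f'(x) = 0:
  f'(x) = 3*(x^2 - 6*x + 3)/(x - 3)^2; the denominator is positive wherever f is defined, so f'(x) = 0 ⇔ 3*x^2 - 18*x + 9 = 0.
  Factor: 3*x^2 - 18*x + 9 = 3*(x^2 - 6*x + 3); x^2 - 6*x + 3 = 0 has no rational roots; quadratic formula: x = (6 ± √24)/2.
  ⇒ x = 3 - sqrt(6) ≈ 0.5505, sqrt(6) + 3 ≈ 5.4495

f''(x) = 36/(x^3 - 9*x^2 + 27*x - 27)
Second-derivative test at each critical point:
  f''(0.5505) = -2.4495 < 0 → local maximum
  f''(5.4495) = 2.4495 > 0 → local minimum

Critical points: x = 3 - sqrt(6) ≈ 0.5505 (local maximum); x = sqrt(6) + 3 ≈ 5.4495 (local minimum)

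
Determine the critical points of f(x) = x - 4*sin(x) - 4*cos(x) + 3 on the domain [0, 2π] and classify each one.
f'(x) = -4*sqrt(2)*cos(x + pi/4) + 1

Solve f'(x) = 0 on [0, 2π]:
  f'(x) = 0 ⇔ 4*sin(x) - 4*cos(x) = -1. Write the left side as R·cos(x + φ) with R = √((-4)² + (-4)²) = 4*sqrt(2), cos φ = -sqrt(2)/2, sin φ = -sqrt(2)/2; then cos(x + φ) = -sqrt(2)/8. Solve for x and keep the solutions lying in [0, 2π].
  ⇒ x = atan((-1 + sqrt(31))/(1 + sqrt(31))) ≈ 0.6077, atan((-sqrt(31) - 1)/(1 - sqrt(31))) + pi ≈ 4.1047

f''(x) = 4*sqrt(2)*sin(x + pi/4)
Second-derivative test at each critical point:
  f''(0.6077) = 5.5678 > 0 → local minimum
  f''(4.1047) = -5.5678 < 0 → local maximum

Critical points: x = atan((-1 + sqrt(31))/(1 + sqrt(31))) ≈ 0.6077 (local minimum); x = atan((-sqrt(31) - 1)/(1 - sqrt(31))) + pi ≈ 4.1047 (local maximum)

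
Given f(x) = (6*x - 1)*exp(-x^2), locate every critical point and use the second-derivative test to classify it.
f'(x) = 2*(-x*(6*x - 1) + 3)*exp(-x^2)

Solve f'(x) = 0:
  f'(x) = (-12*x^2 + 2*x + 6)·exp(-x^2) and exp(-x^2) > 0 for every x, so f'(x) = 0 ⇔ -12*x^2 + 2*x + 6 = 0.
  Factor: -12*x^2 + 2*x + 6 = -2*(6*x^2 - x - 3); 6*x^2 - x - 3 = 0 has no rational roots; quadratic formula: x = (1 ± √73)/12.
  ⇒ x = 1/12 - sqrt(73)/12 ≈ -0.6287, 1/12 + sqrt(73)/12 ≈ 0.7953

f''(x) = 2*(2*x^2*(6*x - 1) - 18*x + 1)*exp(-x^2)
Second-derivative test at each critical point:
  f''(-0.6287) = 11.5093 > 0 → local minimum
  f''(0.7953) = -9.0777 < 0 → local maximum

Critical points: x = 1/12 - sqrt(73)/12 ≈ -0.6287 (local minimum); x = 1/12 + sqrt(73)/12 ≈ 0.7953 (local maximum)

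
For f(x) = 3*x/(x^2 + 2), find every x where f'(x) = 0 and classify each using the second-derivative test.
f'(x) = 3*(2 - x^2)/(x^4 + 4*x^2 + 4)

Solve f'(x) = 0:
  f'(x) = -3*(x^2 - 2)/(x^2 + 2)^2; the denominator is positive wherever f is defined, so f'(x) = 0 ⇔ 6 - 3*x^2 = 0.
  Factor: 6 - 3*x^2 = -3*(x^2 - 2); x^2 - 2 = 0 has no rational roots; quadratic formula: x = (0 ± √8)/2.
  ⇒ x = -sqrt(2) ≈ -1.4142, sqrt(2) ≈ 1.4142

f''(x) = 6*x*(x^2 - 6)/(x^2 + 2)^3
Second-derivative test at each critical point:
  f''(-1.4142) = 0.5303 > 0 → local minimum
  f''(1.4142) = -0.5303 < 0 → local maximum

Critical points: x = -sqrt(2) ≈ -1.4142 (local minimum); x = sqrt(2) ≈ 1.4142 (local maximum)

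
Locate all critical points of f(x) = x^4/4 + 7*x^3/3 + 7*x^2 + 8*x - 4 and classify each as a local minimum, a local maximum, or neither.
f'(x) = x^3 + 7*x^2 + 14*x + 8

Solve f'(x) = 0:
  Factor: x^3 + 7*x^2 + 14*x + 8 = (x + 1)*(x + 2)*(x + 4) = 0.
  ⇒ x = -4, -2, -1

f''(x) = 3*x^2 + 14*x + 14
Second-derivative test at each critical point:
  f''(-4) = 6 > 0 → local minimum
  f''(-2) = -2 < 0 → local maximum
  f''(-1) = 3 > 0 → local minimum

Critical points: x = -4 (local minimum); x = -2 (local maximum); x = -1 (local minimum)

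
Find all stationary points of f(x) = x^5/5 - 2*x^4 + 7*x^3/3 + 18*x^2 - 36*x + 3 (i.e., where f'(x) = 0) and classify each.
f'(x) = x^4 - 8*x^3 + 7*x^2 + 36*x - 36

Solve f'(x) = 0:
  Factor: x^4 - 8*x^3 + 7*x^2 + 36*x - 36 = (x - 6)*(x - 3)*(x - 1)*(x + 2) = 0.
  ⇒ x = -2, 1, 3, 6

f''(x) = 4*x^3 - 24*x^2 + 14*x + 36
Second-derivative test at each critical point:
  f''(-2) = -120 < 0 → local maximum
  f''(1) = 30 > 0 → local minimum
  f''(3) = -30 < 0 → local maximum
  f''(6) = 120 > 0 → local minimum

Critical points: x = -2 (local maximum); x = 1 (local minimum); x = 3 (local maximum); x = 6 (local minimum)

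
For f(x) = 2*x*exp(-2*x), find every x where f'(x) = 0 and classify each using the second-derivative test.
f'(x) = 2*(1 - 2*x)*exp(-2*x)

Solve f'(x) = 0:
  f'(x) = (2 - 4*x)·exp(-2*x) and exp(-2*x) > 0 for every x, so f'(x) = 0 ⇔ 2 - 4*x = 0.
  Factor: 2 - 4*x = -2*(2*x - 1) = 0.
  ⇒ x = 1/2

f''(x) = 8*(x - 1)*exp(-2*x)
Second-derivative test at each critical point:
  f''(1/2) = -1.4715 < 0 → local maximum

Critical points: x = 1/2 (local maximum)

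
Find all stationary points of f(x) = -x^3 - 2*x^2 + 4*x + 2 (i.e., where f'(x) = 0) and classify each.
f'(x) = -3*x^2 - 4*x + 4

Solve f'(x) = 0:
  Factor: -3*x^2 - 4*x + 4 = -(x + 2)*(3*x - 2) = 0.
  ⇒ x = -2, 2/3

f''(x) = -6*x - 4
Second-derivative test at each critical point:
  f''(-2) = 8 > 0 → local minimum
  f''(2/3) = -8 < 0 → local maximum

Critical points: x = -2 (local minimum); x = 2/3 (local maximum)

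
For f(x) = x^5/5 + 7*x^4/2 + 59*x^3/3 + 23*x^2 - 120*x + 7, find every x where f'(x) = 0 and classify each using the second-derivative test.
f'(x) = x^4 + 14*x^3 + 59*x^2 + 46*x - 120

Solve f'(x) = 0:
  Factor: x^4 + 14*x^3 + 59*x^2 + 46*x - 120 = (x - 1)*(x + 4)*(x + 5)*(x + 6) = 0.
  ⇒ x = -6, -5, -4, 1

f''(x) = 4*x^3 + 42*x^2 + 118*x + 46
Second-derivative test at each critical point:
  f''(-6) = -14 < 0 → local maximum
  f''(-5) = 6 > 0 → local minimum
  f''(-4) = -10 < 0 → local maximum
  f''(1) = 210 > 0 → local minimum

Critical points: x = -6 (local maximum); x = -5 (local minimum); x = -4 (local maximum); x = 1 (local minimum)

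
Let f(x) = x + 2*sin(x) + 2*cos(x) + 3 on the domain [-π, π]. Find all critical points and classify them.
f'(x) = 2*sqrt(2)*cos(x + pi/4) + 1

Solve f'(x) = 0 on [-π, π]:
  f'(x) = 0 ⇔ -2*sin(x) + 2*cos(x) = -1. Write the left side as R·cos(x + φ) with R = √(2² + 2²) = 2*sqrt(2), cos φ = sqrt(2)/2, sin φ = sqrt(2)/2; then cos(x + φ) = -sqrt(2)/4. Solve for x and keep the solutions lying in [-π, π].
  ⇒ x = -pi + atan((1 - sqrt(7))/(-sqrt(7) - 1)) ≈ -2.7176, atan((1 + sqrt(7))/(-1 + sqrt(7))) ≈ 1.1468

f''(x) = -2*sqrt(2)*sin(x + pi/4)
Second-derivative test at each critical point:
  f''(-2.7176) = 2.6458 > 0 → local minimum
  f''(1.1468) = -2.6458 < 0 → local maximum

Critical points: x = -pi + atan((1 - sqrt(7))/(-sqrt(7) - 1)) ≈ -2.7176 (local minimum); x = atan((1 + sqrt(7))/(-1 + sqrt(7))) ≈ 1.1468 (local maximum)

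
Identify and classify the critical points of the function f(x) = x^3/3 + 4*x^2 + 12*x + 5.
f'(x) = x^2 + 8*x + 12

Solve f'(x) = 0:
  Factor: x^2 + 8*x + 12 = (x + 2)*(x + 6) = 0.
  ⇒ x = -6, -2

f''(x) = 2*x + 8
Second-derivative test at each critical point:
  f''(-6) = -4 < 0 → local maximum
  f''(-2) = 4 > 0 → local minimum

Critical points: x = -6 (local maximum); x = -2 (local minimum)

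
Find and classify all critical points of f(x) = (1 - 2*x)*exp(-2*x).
f'(x) = 4*(x - 1)*exp(-2*x)

Solve f'(x) = 0:
  f'(x) = (4*x - 4)·exp(-2*x) and exp(-2*x) > 0 for every x, so f'(x) = 0 ⇔ 4*x - 4 = 0.
  Factor: 4*x - 4 = 4*(x - 1) = 0.
  ⇒ x = 1

f''(x) = 4*(3 - 2*x)*exp(-2*x)
Second-derivative test at each critical point:
  f''(1) = 0.5413 > 0 → local minimum

Critical points: x = 1 (local minimum)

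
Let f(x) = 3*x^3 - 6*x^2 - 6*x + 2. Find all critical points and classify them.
f'(x) = 9*x^2 - 12*x - 6

Solve f'(x) = 0:
  Factor: 9*x^2 - 12*x - 6 = 3*(3*x^2 - 4*x - 2); 3*x^2 - 4*x - 2 = 0 has no rational roots; quadratic formula: x = (4 ± √40)/6.
  ⇒ x = 2/3 - sqrt(10)/3 ≈ -0.3874, 2/3 + sqrt(10)/3 ≈ 1.7208

f''(x) = 18*x - 12
Second-derivative test at each critical point:
  f''(-0.3874) = -18.9737 < 0 → local maximum
  f''(1.7208) = 18.9737 > 0 → local minimum

Critical points: x = 2/3 - sqrt(10)/3 ≈ -0.3874 (local maximum); x = 2/3 + sqrt(10)/3 ≈ 1.7208 (local minimum)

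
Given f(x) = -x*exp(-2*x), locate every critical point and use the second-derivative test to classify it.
f'(x) = (2*x - 1)*exp(-2*x)

Solve f'(x) = 0:
  f'(x) = (2*x - 1)·exp(-2*x) and exp(-2*x) > 0 for every x, so f'(x) = 0 ⇔ 2*x - 1 = 0.
  2*x - 1 = 0.
  ⇒ x = 1/2

f''(x) = 4*(1 - x)*exp(-2*x)
Second-derivative test at each critical point:
  f''(1/2) = 0.7358 > 0 → local minimum

Critical points: x = 1/2 (local minimum)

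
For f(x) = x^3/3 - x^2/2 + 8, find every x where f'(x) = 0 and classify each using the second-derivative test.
f'(x) = x*(x - 1)

Solve f'(x) = 0:
  Factor: x^2 - x = x*(x - 1) = 0.
  ⇒ x = 0, 1

f''(x) = 2*x - 1
Second-derivative test at each critical point:
  f''(0) = -1 < 0 → local maximum
  f''(1) = 1 > 0 → local minimum

Critical points: x = 0 (local maximum); x = 1 (local minimum)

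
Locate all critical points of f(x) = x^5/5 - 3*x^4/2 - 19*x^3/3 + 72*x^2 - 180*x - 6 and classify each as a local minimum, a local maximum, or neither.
f'(x) = x^4 - 6*x^3 - 19*x^2 + 144*x - 180

Solve f'(x) = 0:
  Factor: x^4 - 6*x^3 - 19*x^2 + 144*x - 180 = (x - 6)*(x - 3)*(x - 2)*(x + 5) = 0.
  ⇒ x = -5, 2, 3, 6

f''(x) = 4*x^3 - 18*x^2 - 38*x + 144
Second-derivative test at each critical point:
  f''(-5) = -616 < 0 → local maximum
  f''(2) = 28 > 0 → local minimum
  f''(3) = -24 < 0 → local maximum
  f''(6) = 132 > 0 → local minimum

Critical points: x = -5 (local maximum); x = 2 (local minimum); x = 3 (local maximum); x = 6 (local minimum)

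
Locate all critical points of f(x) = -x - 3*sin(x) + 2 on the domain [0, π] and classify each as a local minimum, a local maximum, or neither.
f'(x) = -3*cos(x) - 1

Solve f'(x) = 0 on [0, π]:
  f'(x) = 0 ⇔ cos(x) = -1/3, i.e. x = ±arccos(-1/3) + 2nπ; keep the solutions lying in [0, π].
  ⇒ x = acos(-1/3) ≈ 1.9106

f''(x) = 3*sin(x)
Second-derivative test at each critical point:
  f''(1.9106) = 2.8284 > 0 → local minimum

Critical points: x = acos(-1/3) ≈ 1.9106 (local minimum)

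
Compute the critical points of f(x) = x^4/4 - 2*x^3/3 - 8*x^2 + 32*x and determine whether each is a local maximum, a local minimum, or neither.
f'(x) = x^3 - 2*x^2 - 16*x + 32

Solve f'(x) = 0:
  Factor: x^3 - 2*x^2 - 16*x + 32 = (x - 4)*(x - 2)*(x + 4) = 0.
  ⇒ x = -4, 2, 4

f''(x) = 3*x^2 - 4*x - 16
Second-derivative test at each critical point:
  f''(-4) = 48 > 0 → local minimum
  f''(2) = -12 < 0 → local maximum
  f''(4) = 16 > 0 → local minimum

Critical points: x = -4 (local minimum); x = 2 (local maximum); x = 4 (local minimum)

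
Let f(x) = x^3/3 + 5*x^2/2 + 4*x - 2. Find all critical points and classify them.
f'(x) = x^2 + 5*x + 4

Solve f'(x) = 0:
  Factor: x^2 + 5*x + 4 = (x + 1)*(x + 4) = 0.
  ⇒ x = -4, -1

f''(x) = 2*x + 5
Second-derivative test at each critical point:
  f''(-4) = -3 < 0 → local maximum
  f''(-1) = 3 > 0 → local minimum

Critical points: x = -4 (local maximum); x = -1 (local minimum)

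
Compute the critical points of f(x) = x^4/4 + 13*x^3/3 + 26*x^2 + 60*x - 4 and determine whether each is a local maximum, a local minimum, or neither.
f'(x) = x^3 + 13*x^2 + 52*x + 60

Solve f'(x) = 0:
  Factor: x^3 + 13*x^2 + 52*x + 60 = (x + 2)*(x + 5)*(x + 6) = 0.
  ⇒ x = -6, -5, -2

f''(x) = 3*x^2 + 26*x + 52
Second-derivative test at each critical point:
  f''(-6) = 4 > 0 → local minimum
  f''(-5) = -3 < 0 → local maximum
  f''(-2) = 12 > 0 → local minimum

Critical points: x = -6 (local minimum); x = -5 (local maximum); x = -2 (local minimum)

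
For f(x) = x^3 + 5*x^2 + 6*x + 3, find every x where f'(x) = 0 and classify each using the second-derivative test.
f'(x) = 3*x^2 + 10*x + 6

Solve f'(x) = 0:
  3*x^2 + 10*x + 6 = 0 has no rational roots; quadratic formula: x = (-10 ± √28)/6.
  ⇒ x = -5/3 - sqrt(7)/3 ≈ -2.5486, -5/3 + sqrt(7)/3 ≈ -0.7847

f''(x) = 6*x + 10
Second-derivative test at each critical point:
  f''(-2.5486) = -5.2915 < 0 → local maximum
  f''(-0.7847) = 5.2915 > 0 → local minimum

Critical points: x = -5/3 - sqrt(7)/3 ≈ -2.5486 (local maximum); x = -5/3 + sqrt(7)/3 ≈ -0.7847 (local minimum)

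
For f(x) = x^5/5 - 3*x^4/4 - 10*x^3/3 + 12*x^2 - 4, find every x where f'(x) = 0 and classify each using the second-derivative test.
f'(x) = x*(x^3 - 3*x^2 - 10*x + 24)

Solve f'(x) = 0:
  Factor: x^4 - 3*x^3 - 10*x^2 + 24*x = x*(x - 4)*(x - 2)*(x + 3) = 0.
  ⇒ x = -3, 0, 2, 4

f''(x) = 4*x^3 - 9*x^2 - 20*x + 24
Second-derivative test at each critical point:
  f''(-3) = -105 < 0 → local maximum
  f''(0) = 24 > 0 → local minimum
  f''(2) = -20 < 0 → local maximum
  f''(4) = 56 > 0 → local minimum

Critical points: x = -3 (local maximum); x = 0 (local minimum); x = 2 (local maximum); x = 4 (local minimum)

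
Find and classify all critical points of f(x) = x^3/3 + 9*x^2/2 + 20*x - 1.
f'(x) = x^2 + 9*x + 20

Solve f'(x) = 0:
  Factor: x^2 + 9*x + 20 = (x + 4)*(x + 5) = 0.
  ⇒ x = -5, -4

f''(x) = 2*x + 9
Second-derivative test at each critical point:
  f''(-5) = -1 < 0 → local maximum
  f''(-4) = 1 > 0 → local minimum

Critical points: x = -5 (local maximum); x = -4 (local minimum)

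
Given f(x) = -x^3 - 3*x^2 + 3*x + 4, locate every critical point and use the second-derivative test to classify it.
f'(x) = -3*x^2 - 6*x + 3

Solve f'(x) = 0:
  Factor: -3*x^2 - 6*x + 3 = -3*(x^2 + 2*x - 1); x^2 + 2*x - 1 = 0 has no rational roots; quadratic formula: x = (-2 ± √8)/2.
  ⇒ x = -sqrt(2) - 1 ≈ -2.4142, -1 + sqrt(2) ≈ 0.4142

f''(x) = -6*x - 6
Second-derivative test at each critical point:
  f''(-2.4142) = 8.4853 > 0 → local minimum
  f''(0.4142) = -8.4853 < 0 → local maximum

Critical points: x = -sqrt(2) - 1 ≈ -2.4142 (local minimum); x = -1 + sqrt(2) ≈ 0.4142 (local maximum)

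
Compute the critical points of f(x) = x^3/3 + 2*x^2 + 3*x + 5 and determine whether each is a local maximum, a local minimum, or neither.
f'(x) = x^2 + 4*x + 3

Solve f'(x) = 0:
  Factor: x^2 + 4*x + 3 = (x + 1)*(x + 3) = 0.
  ⇒ x = -3, -1

f''(x) = 2*x + 4
Second-derivative test at each critical point:
  f''(-3) = -2 < 0 → local maximum
  f''(-1) = 2 > 0 → local minimum

Critical points: x = -3 (local maximum); x = -1 (local minimum)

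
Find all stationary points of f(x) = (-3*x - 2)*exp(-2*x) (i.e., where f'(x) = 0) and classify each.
f'(x) = (6*x + 1)*exp(-2*x)

Solve f'(x) = 0:
  f'(x) = (6*x + 1)·exp(-2*x) and exp(-2*x) > 0 for every x, so f'(x) = 0 ⇔ 6*x + 1 = 0.
  6*x + 1 = 0.
  ⇒ x = -1/6

f''(x) = 4*(1 - 3*x)*exp(-2*x)
Second-derivative test at each critical point:
  f''(-1/6) = 8.3737 > 0 → local minimum

Critical points: x = -1/6 (local minimum)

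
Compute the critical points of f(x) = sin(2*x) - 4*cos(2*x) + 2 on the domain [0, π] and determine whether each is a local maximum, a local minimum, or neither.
f'(x) = 8*sin(2*x) + 2*cos(2*x)

Solve f'(x) = 0 on [0, π]:
  f'(x) = 0 ⇔ cos(2*x) = -4*sin(2*x) ⇔ tan(2*x) = -1/4, i.e. 2*x = arctan(-1/4) + nπ; keep the solutions lying in [0, π].
  ⇒ x = -atan(1/4)/2 + pi/2 ≈ 1.4483, pi - atan(1/4)/2 ≈ 3.0191

f''(x) = -4*sin(2*x) + 16*cos(2*x)
Second-derivative test at each critical point:
  f''(1.4483) = -16.4924 < 0 → local maximum
  f''(3.0191) = 16.4924 > 0 → local minimum

Critical points: x = -atan(1/4)/2 + pi/2 ≈ 1.4483 (local maximum); x = pi - atan(1/4)/2 ≈ 3.0191 (local minimum)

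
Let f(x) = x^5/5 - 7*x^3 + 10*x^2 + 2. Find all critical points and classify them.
f'(x) = x*(x^3 - 21*x + 20)

Solve f'(x) = 0:
  Factor: x^4 - 21*x^2 + 20*x = x*(x - 4)*(x - 1)*(x + 5) = 0.
  ⇒ x = -5, 0, 1, 4

f''(x) = 4*x^3 - 42*x + 20
Second-derivative test at each critical point:
  f''(-5) = -270 < 0 → local maximum
  f''(0) = 20 > 0 → local minimum
  f''(1) = -18 < 0 → local maximum
  f''(4) = 108 > 0 → local minimum

Critical points: x = -5 (local maximum); x = 0 (local minimum); x = 1 (local maximum); x = 4 (local minimum)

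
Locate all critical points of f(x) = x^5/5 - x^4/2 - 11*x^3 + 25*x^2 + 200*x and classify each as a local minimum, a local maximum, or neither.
f'(x) = x^4 - 2*x^3 - 33*x^2 + 50*x + 200

Solve f'(x) = 0:
  Factor: x^4 - 2*x^3 - 33*x^2 + 50*x + 200 = (x - 5)*(x - 4)*(x + 2)*(x + 5) = 0.
  ⇒ x = -5, -2, 4, 5

f''(x) = 4*x^3 - 6*x^2 - 66*x + 50
Second-derivative test at each critical point:
  f''(-5) = -270 < 0 → local maximum
  f''(-2) = 126 > 0 → local minimum
  f''(4) = -54 < 0 → local maximum
  f''(5) = 70 > 0 → local minimum

Critical points: x = -5 (local maximum); x = -2 (local minimum); x = 4 (local maximum); x = 5 (local minimum)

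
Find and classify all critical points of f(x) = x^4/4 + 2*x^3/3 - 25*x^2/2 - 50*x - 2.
f'(x) = x^3 + 2*x^2 - 25*x - 50

Solve f'(x) = 0:
  Factor: x^3 + 2*x^2 - 25*x - 50 = (x - 5)*(x + 2)*(x + 5) = 0.
  ⇒ x = -5, -2, 5

f''(x) = 3*x^2 + 4*x - 25
Second-derivative test at each critical point:
  f''(-5) = 30 > 0 → local minimum
  f''(-2) = -21 < 0 → local maximum
  f''(5) = 70 > 0 → local minimum

Critical points: x = -5 (local minimum); x = -2 (local maximum); x = 5 (local minimum)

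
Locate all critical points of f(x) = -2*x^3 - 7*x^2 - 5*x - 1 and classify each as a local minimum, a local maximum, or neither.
f'(x) = -6*x^2 - 14*x - 5

Solve f'(x) = 0:
  6*x^2 + 14*x + 5 = 0 has no rational roots; quadratic formula: x = (-14 ± √76)/12.
  ⇒ x = -7/6 - sqrt(19)/6 ≈ -1.8931, -7/6 + sqrt(19)/6 ≈ -0.4402

f''(x) = -12*x - 14
Second-derivative test at each critical point:
  f''(-1.8931) = 8.7178 > 0 → local minimum
  f''(-0.4402) = -8.7178 < 0 → local maximum

Critical points: x = -7/6 - sqrt(19)/6 ≈ -1.8931 (local minimum); x = -7/6 + sqrt(19)/6 ≈ -0.4402 (local maximum)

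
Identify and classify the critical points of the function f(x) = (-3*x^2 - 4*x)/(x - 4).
f'(x) = (-3*x^2 + 24*x + 16)/(x^2 - 8*x + 16)

Solve f'(x) = 0:
  f'(x) = -(3*x^2 - 24*x - 16)/(x - 4)^2; the denominator is positive wherever f is defined, so f'(x) = 0 ⇔ -3*x^2 + 24*x + 16 = 0.
  3*x^2 - 24*x - 16 = 0 has no rational roots; quadratic formula: x = (24 ± √768)/6.
  ⇒ x = 4 - 8*sqrt(3)/3 ≈ -0.6188, 4 + 8*sqrt(3)/3 ≈ 8.6188

f''(x) = -128/(x^3 - 12*x^2 + 48*x - 64)
Second-derivative test at each critical point:
  f''(-0.6188) = 1.2990 > 0 → local minimum
  f''(8.6188) = -1.2990 < 0 → local maximum

Critical points: x = 4 - 8*sqrt(3)/3 ≈ -0.6188 (local minimum); x = 4 + 8*sqrt(3)/3 ≈ 8.6188 (local maximum)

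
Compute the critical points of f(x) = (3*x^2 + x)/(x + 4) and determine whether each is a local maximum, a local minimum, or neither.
f'(x) = (3*x^2 + 24*x + 4)/(x^2 + 8*x + 16)

Solve f'(x) = 0:
  f'(x) = (3*x^2 + 24*x + 4)/(x + 4)^2; the denominator is positive wherever f is defined, so f'(x) = 0 ⇔ 3*x^2 + 24*x + 4 = 0.
  3*x^2 + 24*x + 4 = 0 has no rational roots; quadratic formula: x = (-24 ± √528)/6.
  ⇒ x = -4 - 2*sqrt(33)/3 ≈ -7.8297, -4 + 2*sqrt(33)/3 ≈ -0.1703

f''(x) = 88/(x^3 + 12*x^2 + 48*x + 64)
Second-derivative test at each critical point:
  f''(-7.8297) = -1.5667 < 0 → local maximum
  f''(-0.1703) = 1.5667 > 0 → local minimum

Critical points: x = -4 - 2*sqrt(33)/3 ≈ -7.8297 (local maximum); x = -4 + 2*sqrt(33)/3 ≈ -0.1703 (local minimum)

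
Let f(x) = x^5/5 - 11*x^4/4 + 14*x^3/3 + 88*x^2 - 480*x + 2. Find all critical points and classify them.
f'(x) = x^4 - 11*x^3 + 14*x^2 + 176*x - 480

Solve f'(x) = 0:
  Factor: x^4 - 11*x^3 + 14*x^2 + 176*x - 480 = (x - 6)*(x - 5)*(x - 4)*(x + 4) = 0.
  ⇒ x = -4, 4, 5, 6

f''(x) = 4*x^3 - 33*x^2 + 28*x + 176
Second-derivative test at each critical point:
  f''(-4) = -720 < 0 → local maximum
  f''(4) = 16 > 0 → local minimum
  f''(5) = -9 < 0 → local maximum
  f''(6) = 20 > 0 → local minimum

Critical points: x = -4 (local maximum); x = 4 (local minimum); x = 5 (local maximum); x = 6 (local minimum)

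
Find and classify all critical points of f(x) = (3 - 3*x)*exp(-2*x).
f'(x) = 3*(2*x - 3)*exp(-2*x)

Solve f'(x) = 0:
  f'(x) = (6*x - 9)·exp(-2*x) and exp(-2*x) > 0 for every x, so f'(x) = 0 ⇔ 6*x - 9 = 0.
  Factor: 6*x - 9 = 3*(2*x - 3) = 0.
  ⇒ x = 3/2

f''(x) = 12*(2 - x)*exp(-2*x)
Second-derivative test at each critical point:
  f''(3/2) = 0.2987 > 0 → local minimum

Critical points: x = 3/2 (local minimum)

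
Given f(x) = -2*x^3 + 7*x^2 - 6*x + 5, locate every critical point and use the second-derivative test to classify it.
f'(x) = -6*x^2 + 14*x - 6

Solve f'(x) = 0:
  Factor: -6*x^2 + 14*x - 6 = -2*(3*x^2 - 7*x + 3); 3*x^2 - 7*x + 3 = 0 has no rational roots; quadratic formula: x = (7 ± √13)/6.
  ⇒ x = 7/6 - sqrt(13)/6 ≈ 0.5657, sqrt(13)/6 + 7/6 ≈ 1.7676

f''(x) = 14 - 12*x
Second-derivative test at each critical point:
  f''(0.5657) = 7.2111 > 0 → local minimum
  f''(1.7676) = -7.2111 < 0 → local maximum

Critical points: x = 7/6 - sqrt(13)/6 ≈ 0.5657 (local minimum); x = sqrt(13)/6 + 7/6 ≈ 1.7676 (local maximum)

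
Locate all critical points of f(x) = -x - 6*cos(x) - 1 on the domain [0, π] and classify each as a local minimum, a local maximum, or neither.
f'(x) = 6*sin(x) - 1

Solve f'(x) = 0 on [0, π]:
  f'(x) = 0 ⇔ sin(x) = 1/6, i.e. x = arcsin(1/6) + 2nπ or x = π − arcsin(1/6) + 2nπ; keep the solutions lying in [0, π].
  ⇒ x = asin(1/6) ≈ 0.1674, pi - asin(1/6) ≈ 2.9741

f''(x) = 6*cos(x)
Second-derivative test at each critical point:
  f''(0.1674) = 5.9161 > 0 → local minimum
  f''(2.9741) = -5.9161 < 0 → local maximum

Critical points: x = asin(1/6) ≈ 0.1674 (local minimum); x = pi - asin(1/6) ≈ 2.9741 (local maximum)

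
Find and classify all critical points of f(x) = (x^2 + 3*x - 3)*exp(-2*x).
f'(x) = (-2*x^2 - 4*x + 9)*exp(-2*x)

Solve f'(x) = 0:
  f'(x) = (-2*x^2 - 4*x + 9)·exp(-2*x) and exp(-2*x) > 0 for every x, so f'(x) = 0 ⇔ -2*x^2 - 4*x + 9 = 0.
  2*x^2 + 4*x - 9 = 0 has no rational roots; quadratic formula: x = (-4 ± √88)/4.
  ⇒ x = -sqrt(22)/2 - 1 ≈ -3.3452, -1 + sqrt(22)/2 ≈ 1.3452

f''(x) = 2*(2*x^2 + 2*x - 11)*exp(-2*x)
Second-derivative test at each critical point:
  f''(-3.3452) = 7548.3492 > 0 → local minimum
  f''(1.3452) = -0.6365 < 0 → local maximum

Critical points: x = -sqrt(22)/2 - 1 ≈ -3.3452 (local minimum); x = -1 + sqrt(22)/2 ≈ 1.3452 (local maximum)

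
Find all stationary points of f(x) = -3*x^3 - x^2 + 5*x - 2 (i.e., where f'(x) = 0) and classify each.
f'(x) = -9*x^2 - 2*x + 5

Solve f'(x) = 0:
  9*x^2 + 2*x - 5 = 0 has no rational roots; quadratic formula: x = (-2 ± √184)/18.
  ⇒ x = -sqrt(46)/9 - 1/9 ≈ -0.8647, -1/9 + sqrt(46)/9 ≈ 0.6425

f''(x) = -18*x - 2
Second-derivative test at each critical point:
  f''(-0.8647) = 13.5647 > 0 → local minimum
  f''(0.6425) = -13.5647 < 0 → local maximum

Critical points: x = -sqrt(46)/9 - 1/9 ≈ -0.8647 (local minimum); x = -1/9 + sqrt(46)/9 ≈ 0.6425 (local maximum)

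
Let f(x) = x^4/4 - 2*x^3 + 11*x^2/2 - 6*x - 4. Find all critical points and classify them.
f'(x) = x^3 - 6*x^2 + 11*x - 6

Solve f'(x) = 0:
  Factor: x^3 - 6*x^2 + 11*x - 6 = (x - 3)*(x - 2)*(x - 1) = 0.
  ⇒ x = 1, 2, 3

f''(x) = 3*x^2 - 12*x + 11
Second-derivative test at each critical point:
  f''(1) = 2 > 0 → local minimum
  f''(2) = -1 < 0 → local maximum
  f''(3) = 2 > 0 → local minimum

Critical points: x = 1 (local minimum); x = 2 (local maximum); x = 3 (local minimum)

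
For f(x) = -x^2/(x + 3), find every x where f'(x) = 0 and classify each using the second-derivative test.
f'(x) = x*(-x - 6)/(x + 3)^2

Solve f'(x) = 0:
  f'(x) = -x*(x + 6)/(x + 3)^2; the denominator is positive wherever f is defined, so f'(x) = 0 ⇔ -x^2 - 6*x = 0.
  Factor: -x^2 - 6*x = -x*(x + 6) = 0.
  ⇒ x = -6, 0

f''(x) = -18/(x^3 + 9*x^2 + 27*x + 27)
Second-derivative test at each critical point:
  f''(-6) = 2/3 > 0 → local minimum
  f''(0) = -2/3 < 0 → local maximum

Critical points: x = -6 (local minimum); x = 0 (local maximum)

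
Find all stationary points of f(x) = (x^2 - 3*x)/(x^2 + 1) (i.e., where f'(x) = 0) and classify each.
f'(x) = (3*x^2 + 2*x - 3)/(x^4 + 2*x^2 + 1)

Solve f'(x) = 0:
  f'(x) = (3*x^2 + 2*x - 3)/(x^2 + 1)^2; the denominator is positive wherever f is defined, so f'(x) = 0 ⇔ 3*x^2 + 2*x - 3 = 0.
  3*x^2 + 2*x - 3 = 0 has no rational roots; quadratic formula: x = (-2 ± √40)/6.
  ⇒ x = -sqrt(10)/3 - 1/3 ≈ -1.3874, -1/3 + sqrt(10)/3 ≈ 0.7208

f''(x) = 2*(-3*x^3 - 3*x^2 + 9*x + 1)/(x^6 + 3*x^4 + 3*x^2 + 1)
Second-derivative test at each critical point:
  f''(-1.3874) = -0.7393 < 0 → local maximum
  f''(0.7208) = 2.7393 > 0 → local minimum

Critical points: x = -sqrt(10)/3 - 1/3 ≈ -1.3874 (local maximum); x = -1/3 + sqrt(10)/3 ≈ 0.7208 (local minimum)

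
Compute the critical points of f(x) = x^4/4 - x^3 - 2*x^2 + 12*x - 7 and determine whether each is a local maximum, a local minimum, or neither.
f'(x) = x^3 - 3*x^2 - 4*x + 12

Solve f'(x) = 0:
  Factor: x^3 - 3*x^2 - 4*x + 12 = (x - 3)*(x - 2)*(x + 2) = 0.
  ⇒ x = -2, 2, 3

f''(x) = 3*x^2 - 6*x - 4
Second-derivative test at each critical point:
  f''(-2) = 20 > 0 → local minimum
  f''(2) = -4 < 0 → local maximum
  f''(3) = 5 > 0 → local minimum

Critical points: x = -2 (local minimum); x = 2 (local maximum); x = 3 (local minimum)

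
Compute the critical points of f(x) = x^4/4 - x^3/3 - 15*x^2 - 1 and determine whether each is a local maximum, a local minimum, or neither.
f'(x) = x*(x^2 - x - 30)

Solve f'(x) = 0:
  Factor: x^3 - x^2 - 30*x = x*(x - 6)*(x + 5) = 0.
  ⇒ x = -5, 0, 6

f''(x) = 3*x^2 - 2*x - 30
Second-derivative test at each critical point:
  f''(-5) = 55 > 0 → local minimum
  f''(0) = -30 < 0 → local maximum
  f''(6) = 66 > 0 → local minimum

Critical points: x = -5 (local minimum); x = 0 (local maximum); x = 6 (local minimum)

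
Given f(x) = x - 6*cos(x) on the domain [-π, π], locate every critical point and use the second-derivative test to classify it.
f'(x) = 6*sin(x) + 1

Solve f'(x) = 0 on [-π, π]:
  f'(x) = 0 ⇔ sin(x) = -1/6, i.e. x = arcsin(-1/6) + 2nπ or x = π − arcsin(-1/6) + 2nπ; keep the solutions lying in [-π, π].
  ⇒ x = -pi + asin(1/6) ≈ -2.9741, -asin(1/6) ≈ -0.1674

f''(x) = 6*cos(x)
Second-derivative test at each critical point:
  f''(-2.9741) = -5.9161 < 0 → local maximum
  f''(-0.1674) = 5.9161 > 0 → local minimum

Critical points: x = -pi + asin(1/6) ≈ -2.9741 (local maximum); x = -asin(1/6) ≈ -0.1674 (local minimum)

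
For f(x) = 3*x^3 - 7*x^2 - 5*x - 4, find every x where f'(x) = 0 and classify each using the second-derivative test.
f'(x) = 9*x^2 - 14*x - 5

Solve f'(x) = 0:
  9*x^2 - 14*x - 5 = 0 has no rational roots; quadratic formula: x = (14 ± √376)/18.
  ⇒ x = 7/9 - sqrt(94)/9 ≈ -0.2995, 7/9 + sqrt(94)/9 ≈ 1.8550

f''(x) = 18*x - 14
Second-derivative test at each critical point:
  f''(-0.2995) = -19.3907 < 0 → local maximum
  f''(1.8550) = 19.3907 > 0 → local minimum

Critical points: x = 7/9 - sqrt(94)/9 ≈ -0.2995 (local maximum); x = 7/9 + sqrt(94)/9 ≈ 1.8550 (local minimum)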